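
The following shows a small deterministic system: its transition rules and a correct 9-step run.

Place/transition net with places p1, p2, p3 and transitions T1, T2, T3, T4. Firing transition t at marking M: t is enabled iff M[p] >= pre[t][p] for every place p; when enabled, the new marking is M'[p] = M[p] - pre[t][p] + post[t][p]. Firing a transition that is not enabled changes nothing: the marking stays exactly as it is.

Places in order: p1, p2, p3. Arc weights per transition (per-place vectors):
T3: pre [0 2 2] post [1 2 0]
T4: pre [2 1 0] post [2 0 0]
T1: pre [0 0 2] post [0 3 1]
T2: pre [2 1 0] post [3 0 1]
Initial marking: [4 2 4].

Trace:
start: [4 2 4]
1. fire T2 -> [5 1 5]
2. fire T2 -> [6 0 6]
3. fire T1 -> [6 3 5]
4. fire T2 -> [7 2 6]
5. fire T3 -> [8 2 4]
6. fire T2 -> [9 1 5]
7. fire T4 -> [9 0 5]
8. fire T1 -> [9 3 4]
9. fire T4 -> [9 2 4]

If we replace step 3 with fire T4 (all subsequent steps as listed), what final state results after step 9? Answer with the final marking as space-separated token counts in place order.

6 2 5

(re-executing from step 3 with the substitution; state before step 3: [6 0 6])
3. fire T4 -> [6 0 6]
4. fire T2 -> [6 0 6]
5. fire T3 -> [6 0 6]
6. fire T2 -> [6 0 6]
7. fire T4 -> [6 0 6]
8. fire T1 -> [6 3 5]
9. fire T4 -> [6 2 5]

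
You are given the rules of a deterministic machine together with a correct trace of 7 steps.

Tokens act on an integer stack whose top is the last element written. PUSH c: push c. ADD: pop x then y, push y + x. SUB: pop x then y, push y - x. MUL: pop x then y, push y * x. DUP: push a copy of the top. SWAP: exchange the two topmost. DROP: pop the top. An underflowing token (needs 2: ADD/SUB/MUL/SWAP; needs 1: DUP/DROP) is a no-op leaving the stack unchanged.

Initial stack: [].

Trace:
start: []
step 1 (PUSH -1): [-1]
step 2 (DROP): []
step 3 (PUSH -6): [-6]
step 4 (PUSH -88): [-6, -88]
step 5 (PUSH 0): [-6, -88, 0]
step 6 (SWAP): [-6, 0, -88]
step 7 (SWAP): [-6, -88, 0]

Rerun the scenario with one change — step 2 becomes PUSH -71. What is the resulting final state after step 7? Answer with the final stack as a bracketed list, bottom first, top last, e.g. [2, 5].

[-1, -71, -6, -88, 0]

(re-executing from step 2 with the substitution; state before step 2: [-1])
step 2 (PUSH -71): [-1, -71]
step 3 (PUSH -6): [-1, -71, -6]
step 4 (PUSH -88): [-1, -71, -6, -88]
step 5 (PUSH 0): [-1, -71, -6, -88, 0]
step 6 (SWAP): [-1, -71, -6, 0, -88]
step 7 (SWAP): [-1, -71, -6, -88, 0]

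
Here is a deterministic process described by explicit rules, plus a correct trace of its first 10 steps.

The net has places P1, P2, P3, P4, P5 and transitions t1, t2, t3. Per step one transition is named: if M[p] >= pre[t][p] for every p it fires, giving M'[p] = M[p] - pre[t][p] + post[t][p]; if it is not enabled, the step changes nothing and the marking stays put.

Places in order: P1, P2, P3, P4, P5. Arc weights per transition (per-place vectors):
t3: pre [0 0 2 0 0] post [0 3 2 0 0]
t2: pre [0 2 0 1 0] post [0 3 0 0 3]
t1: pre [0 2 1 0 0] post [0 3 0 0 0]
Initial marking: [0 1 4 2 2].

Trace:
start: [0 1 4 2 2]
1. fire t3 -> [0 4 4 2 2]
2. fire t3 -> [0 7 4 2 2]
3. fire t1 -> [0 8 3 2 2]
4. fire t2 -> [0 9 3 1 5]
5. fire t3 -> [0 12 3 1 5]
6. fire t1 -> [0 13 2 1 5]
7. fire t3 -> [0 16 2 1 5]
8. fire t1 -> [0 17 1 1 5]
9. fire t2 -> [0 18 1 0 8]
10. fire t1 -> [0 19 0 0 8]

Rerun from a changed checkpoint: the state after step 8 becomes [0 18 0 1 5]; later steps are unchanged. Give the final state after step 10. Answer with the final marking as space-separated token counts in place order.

0 19 0 0 8

state after step 8 := [0 18 0 1 5]
9. fire t2 -> [0 19 0 0 8]
10. fire t1 -> [0 19 0 0 8]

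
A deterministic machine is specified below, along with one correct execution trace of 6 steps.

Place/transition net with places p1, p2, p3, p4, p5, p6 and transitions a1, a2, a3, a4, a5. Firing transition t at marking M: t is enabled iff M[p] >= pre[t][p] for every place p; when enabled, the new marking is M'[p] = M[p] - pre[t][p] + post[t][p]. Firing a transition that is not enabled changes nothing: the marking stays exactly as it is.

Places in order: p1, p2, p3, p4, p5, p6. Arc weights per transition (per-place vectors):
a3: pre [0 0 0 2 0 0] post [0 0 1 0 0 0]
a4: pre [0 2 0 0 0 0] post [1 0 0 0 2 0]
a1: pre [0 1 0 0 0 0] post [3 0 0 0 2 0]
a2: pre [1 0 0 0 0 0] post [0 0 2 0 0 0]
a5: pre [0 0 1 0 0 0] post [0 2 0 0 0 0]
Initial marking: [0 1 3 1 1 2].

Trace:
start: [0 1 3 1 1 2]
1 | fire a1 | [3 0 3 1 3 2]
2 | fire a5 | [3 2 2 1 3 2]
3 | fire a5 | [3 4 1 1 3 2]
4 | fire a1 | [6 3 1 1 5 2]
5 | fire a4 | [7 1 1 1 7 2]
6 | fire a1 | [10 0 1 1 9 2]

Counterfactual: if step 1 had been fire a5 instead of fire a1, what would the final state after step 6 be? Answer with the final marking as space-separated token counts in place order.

7 3 0 1 7 2

(re-executing from step 1 with the substitution; state before step 1: [0 1 3 1 1 2])
1 | fire a5 | [0 3 2 1 1 2]
2 | fire a5 | [0 5 1 1 1 2]
3 | fire a5 | [0 7 0 1 1 2]
4 | fire a1 | [3 6 0 1 3 2]
5 | fire a4 | [4 4 0 1 5 2]
6 | fire a1 | [7 3 0 1 7 2]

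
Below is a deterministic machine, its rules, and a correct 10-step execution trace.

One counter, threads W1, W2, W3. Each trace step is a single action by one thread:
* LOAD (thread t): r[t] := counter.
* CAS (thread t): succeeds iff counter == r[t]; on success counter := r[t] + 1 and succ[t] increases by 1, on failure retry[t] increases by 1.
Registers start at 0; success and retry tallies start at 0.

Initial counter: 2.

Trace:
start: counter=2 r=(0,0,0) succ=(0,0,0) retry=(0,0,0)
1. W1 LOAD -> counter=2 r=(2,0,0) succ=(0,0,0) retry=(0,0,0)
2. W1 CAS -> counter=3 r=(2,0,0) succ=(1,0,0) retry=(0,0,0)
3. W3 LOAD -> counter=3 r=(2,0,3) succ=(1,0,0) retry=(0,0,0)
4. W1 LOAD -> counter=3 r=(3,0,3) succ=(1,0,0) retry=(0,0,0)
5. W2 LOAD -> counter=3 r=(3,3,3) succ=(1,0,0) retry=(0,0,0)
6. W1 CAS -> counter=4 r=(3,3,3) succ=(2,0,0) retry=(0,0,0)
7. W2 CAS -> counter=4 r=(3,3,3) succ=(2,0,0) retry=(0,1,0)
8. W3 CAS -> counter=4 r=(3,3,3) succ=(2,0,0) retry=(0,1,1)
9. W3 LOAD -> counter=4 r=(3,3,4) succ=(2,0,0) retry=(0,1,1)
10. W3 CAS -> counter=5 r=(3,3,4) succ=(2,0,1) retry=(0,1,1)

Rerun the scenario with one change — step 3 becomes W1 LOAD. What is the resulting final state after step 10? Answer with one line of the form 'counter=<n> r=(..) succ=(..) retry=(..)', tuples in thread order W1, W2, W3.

counter=5 r=(3,3,4) succ=(2,0,1) retry=(0,1,1)

(re-executing from step 3 with the substitution; state before step 3: counter=3 r=(2,0,0) succ=(1,0,0) retry=(0,0,0))
3. W1 LOAD -> counter=3 r=(3,0,0) succ=(1,0,0) retry=(0,0,0)
4. W1 LOAD -> counter=3 r=(3,0,0) succ=(1,0,0) retry=(0,0,0)
5. W2 LOAD -> counter=3 r=(3,3,0) succ=(1,0,0) retry=(0,0,0)
6. W1 CAS -> counter=4 r=(3,3,0) succ=(2,0,0) retry=(0,0,0)
7. W2 CAS -> counter=4 r=(3,3,0) succ=(2,0,0) retry=(0,1,0)
8. W3 CAS -> counter=4 r=(3,3,0) succ=(2,0,0) retry=(0,1,1)
9. W3 LOAD -> counter=4 r=(3,3,4) succ=(2,0,0) retry=(0,1,1)
10. W3 CAS -> counter=5 r=(3,3,4) succ=(2,0,1) retry=(0,1,1)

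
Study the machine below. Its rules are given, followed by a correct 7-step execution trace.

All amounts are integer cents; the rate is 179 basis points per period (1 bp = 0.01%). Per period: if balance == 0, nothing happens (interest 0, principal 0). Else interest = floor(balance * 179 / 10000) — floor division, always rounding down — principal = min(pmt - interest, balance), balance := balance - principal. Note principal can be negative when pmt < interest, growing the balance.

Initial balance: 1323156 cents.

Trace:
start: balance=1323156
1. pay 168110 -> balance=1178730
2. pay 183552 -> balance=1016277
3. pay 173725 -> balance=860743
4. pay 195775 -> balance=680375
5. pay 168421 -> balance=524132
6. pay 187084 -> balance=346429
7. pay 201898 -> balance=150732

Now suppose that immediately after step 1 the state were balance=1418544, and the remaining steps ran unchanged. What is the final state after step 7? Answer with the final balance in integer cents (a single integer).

417482

state after step 1 := balance=1418544
2. pay 183552 -> balance=1260383
3. pay 173725 -> balance=1109218
4. pay 195775 -> balance=933298
5. pay 168421 -> balance=781583
6. pay 187084 -> balance=608489
7. pay 201898 -> balance=417482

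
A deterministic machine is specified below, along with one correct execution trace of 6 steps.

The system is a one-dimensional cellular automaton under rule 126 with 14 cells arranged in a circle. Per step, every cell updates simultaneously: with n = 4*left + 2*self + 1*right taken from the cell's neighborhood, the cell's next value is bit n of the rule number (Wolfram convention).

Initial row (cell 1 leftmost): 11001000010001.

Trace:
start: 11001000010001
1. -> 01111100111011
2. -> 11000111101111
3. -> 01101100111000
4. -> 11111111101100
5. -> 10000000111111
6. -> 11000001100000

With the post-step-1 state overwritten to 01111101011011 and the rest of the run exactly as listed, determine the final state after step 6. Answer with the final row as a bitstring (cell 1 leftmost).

11000111100011

state after step 1 := 01111101011011
2. -> 11000111111111
3. -> 01101100000000
4. -> 11111110000000
5. -> 10000011000001
6. -> 11000111100011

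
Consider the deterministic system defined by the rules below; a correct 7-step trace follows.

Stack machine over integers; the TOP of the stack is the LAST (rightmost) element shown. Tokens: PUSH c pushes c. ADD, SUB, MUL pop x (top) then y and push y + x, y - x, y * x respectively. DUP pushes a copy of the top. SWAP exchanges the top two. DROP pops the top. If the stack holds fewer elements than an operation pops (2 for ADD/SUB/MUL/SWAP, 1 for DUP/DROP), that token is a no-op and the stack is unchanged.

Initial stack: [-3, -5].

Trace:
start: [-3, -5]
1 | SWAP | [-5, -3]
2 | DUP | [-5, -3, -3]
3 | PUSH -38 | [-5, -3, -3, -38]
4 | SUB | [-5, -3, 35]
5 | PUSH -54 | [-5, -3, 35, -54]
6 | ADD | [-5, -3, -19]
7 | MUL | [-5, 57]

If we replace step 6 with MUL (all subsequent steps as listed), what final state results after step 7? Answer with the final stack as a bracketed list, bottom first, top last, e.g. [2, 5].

(re-executing from step 6 with the substitution; state before step 6: [-5, -3, 35, -54])
6 | MUL | [-5, -3, -1890]
7 | MUL | [-5, 5670]

[-5, 5670]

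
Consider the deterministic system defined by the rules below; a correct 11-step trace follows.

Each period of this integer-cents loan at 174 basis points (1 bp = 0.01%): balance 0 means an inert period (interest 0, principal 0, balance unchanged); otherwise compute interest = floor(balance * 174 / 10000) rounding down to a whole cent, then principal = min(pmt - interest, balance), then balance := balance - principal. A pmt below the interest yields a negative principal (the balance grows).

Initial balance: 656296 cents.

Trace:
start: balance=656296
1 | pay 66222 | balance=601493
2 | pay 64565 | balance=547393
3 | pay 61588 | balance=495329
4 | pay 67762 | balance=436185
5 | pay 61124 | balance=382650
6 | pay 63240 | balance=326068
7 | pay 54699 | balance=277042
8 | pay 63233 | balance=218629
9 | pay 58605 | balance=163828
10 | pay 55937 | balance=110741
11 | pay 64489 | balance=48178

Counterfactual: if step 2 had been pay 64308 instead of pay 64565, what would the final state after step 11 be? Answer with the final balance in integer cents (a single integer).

48480

(re-executing from step 2 with the substitution; state before step 2: balance=601493)
2 | pay 64308 | balance=547650
3 | pay 61588 | balance=495591
4 | pay 67762 | balance=436452
5 | pay 61124 | balance=382922
6 | pay 63240 | balance=326344
7 | pay 54699 | balance=277323
8 | pay 63233 | balance=218915
9 | pay 58605 | balance=164119
10 | pay 55937 | balance=111037
11 | pay 64489 | balance=48480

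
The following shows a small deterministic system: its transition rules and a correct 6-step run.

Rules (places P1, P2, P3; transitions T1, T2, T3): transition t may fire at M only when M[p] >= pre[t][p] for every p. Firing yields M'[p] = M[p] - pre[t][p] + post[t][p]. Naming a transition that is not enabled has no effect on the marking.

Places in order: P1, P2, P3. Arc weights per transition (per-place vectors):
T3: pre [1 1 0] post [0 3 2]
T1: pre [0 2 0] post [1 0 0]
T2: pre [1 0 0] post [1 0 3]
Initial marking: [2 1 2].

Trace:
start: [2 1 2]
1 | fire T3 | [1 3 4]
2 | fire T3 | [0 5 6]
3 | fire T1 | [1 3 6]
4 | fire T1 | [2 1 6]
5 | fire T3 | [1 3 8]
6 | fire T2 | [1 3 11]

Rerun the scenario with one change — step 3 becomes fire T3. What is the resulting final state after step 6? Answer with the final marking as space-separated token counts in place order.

(re-executing from step 3 with the substitution; state before step 3: [0 5 6])
3 | fire T3 | [0 5 6]
4 | fire T1 | [1 3 6]
5 | fire T3 | [0 5 8]
6 | fire T2 | [0 5 8]

0 5 8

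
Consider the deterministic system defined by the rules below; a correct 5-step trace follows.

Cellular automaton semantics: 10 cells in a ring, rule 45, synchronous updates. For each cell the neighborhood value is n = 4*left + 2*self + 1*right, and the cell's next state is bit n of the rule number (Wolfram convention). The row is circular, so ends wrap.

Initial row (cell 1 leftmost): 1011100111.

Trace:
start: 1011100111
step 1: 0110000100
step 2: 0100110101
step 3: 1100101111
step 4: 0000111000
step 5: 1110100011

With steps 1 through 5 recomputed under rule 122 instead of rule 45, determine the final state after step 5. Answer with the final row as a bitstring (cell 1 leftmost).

1110111100

(re-executing steps 1..5 under rule 122; state before step 1: 1011100111)
step 1: 1110111100
step 2: 1011100111
step 3: 1110111100
step 4: 1011100111
step 5: 1110111100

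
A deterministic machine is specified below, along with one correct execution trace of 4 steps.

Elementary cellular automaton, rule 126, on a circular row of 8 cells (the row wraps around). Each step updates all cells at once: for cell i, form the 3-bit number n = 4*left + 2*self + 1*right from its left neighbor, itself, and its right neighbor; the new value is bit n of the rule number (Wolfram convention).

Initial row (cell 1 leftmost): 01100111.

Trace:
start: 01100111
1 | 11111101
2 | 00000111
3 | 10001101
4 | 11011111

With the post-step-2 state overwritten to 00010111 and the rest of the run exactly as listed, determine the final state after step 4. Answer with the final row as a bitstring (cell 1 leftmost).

11100111

state after step 2 := 00010111
3 | 10111101
4 | 11100111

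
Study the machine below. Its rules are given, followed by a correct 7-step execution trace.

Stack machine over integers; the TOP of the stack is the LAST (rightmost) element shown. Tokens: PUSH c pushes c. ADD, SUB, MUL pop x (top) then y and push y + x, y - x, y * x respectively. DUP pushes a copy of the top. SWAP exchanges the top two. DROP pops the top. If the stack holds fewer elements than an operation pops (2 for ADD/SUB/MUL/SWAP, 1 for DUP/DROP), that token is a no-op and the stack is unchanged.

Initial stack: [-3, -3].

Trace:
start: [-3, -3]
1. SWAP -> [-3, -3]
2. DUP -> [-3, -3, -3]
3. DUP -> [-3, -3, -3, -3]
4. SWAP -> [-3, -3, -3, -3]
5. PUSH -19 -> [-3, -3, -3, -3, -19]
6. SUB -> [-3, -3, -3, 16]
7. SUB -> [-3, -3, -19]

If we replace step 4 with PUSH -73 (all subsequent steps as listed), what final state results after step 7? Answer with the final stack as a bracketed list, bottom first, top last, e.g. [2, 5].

[-3, -3, -3, 51]

(re-executing from step 4 with the substitution; state before step 4: [-3, -3, -3, -3])
4. PUSH -73 -> [-3, -3, -3, -3, -73]
5. PUSH -19 -> [-3, -3, -3, -3, -73, -19]
6. SUB -> [-3, -3, -3, -3, -54]
7. SUB -> [-3, -3, -3, 51]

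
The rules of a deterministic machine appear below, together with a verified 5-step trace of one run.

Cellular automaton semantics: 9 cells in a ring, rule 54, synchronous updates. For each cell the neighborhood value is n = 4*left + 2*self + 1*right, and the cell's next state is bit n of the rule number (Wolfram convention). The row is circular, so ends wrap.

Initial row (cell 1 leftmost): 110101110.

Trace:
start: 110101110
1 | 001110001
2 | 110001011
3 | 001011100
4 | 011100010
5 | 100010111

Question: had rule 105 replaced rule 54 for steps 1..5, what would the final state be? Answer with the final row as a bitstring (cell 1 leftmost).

(re-executing steps 1..5 under rule 105; state before step 1: 110101110)
1 | 111011011
2 | 001111110
3 | 101000010
4 | 010011001
5 | 100011000

100011000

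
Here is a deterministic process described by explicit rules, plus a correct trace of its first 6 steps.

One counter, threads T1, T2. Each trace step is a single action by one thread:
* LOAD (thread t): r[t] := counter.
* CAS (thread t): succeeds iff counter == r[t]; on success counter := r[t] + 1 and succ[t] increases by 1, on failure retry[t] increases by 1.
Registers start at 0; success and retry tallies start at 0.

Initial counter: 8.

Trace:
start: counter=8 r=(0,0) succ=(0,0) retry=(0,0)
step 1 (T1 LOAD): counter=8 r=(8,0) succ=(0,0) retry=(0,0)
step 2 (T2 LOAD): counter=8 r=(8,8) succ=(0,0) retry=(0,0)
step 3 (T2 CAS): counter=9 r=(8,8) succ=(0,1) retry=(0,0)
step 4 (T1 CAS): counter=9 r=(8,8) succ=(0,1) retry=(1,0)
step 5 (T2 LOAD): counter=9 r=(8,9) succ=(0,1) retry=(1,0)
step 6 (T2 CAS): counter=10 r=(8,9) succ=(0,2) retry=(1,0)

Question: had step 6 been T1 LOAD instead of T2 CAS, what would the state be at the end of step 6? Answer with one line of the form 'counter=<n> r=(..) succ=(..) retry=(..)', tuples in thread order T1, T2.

counter=9 r=(9,9) succ=(0,1) retry=(1,0)

(re-executing from step 6 with the substitution; state before step 6: counter=9 r=(8,9) succ=(0,1) retry=(1,0))
step 6 (T1 LOAD): counter=9 r=(9,9) succ=(0,1) retry=(1,0)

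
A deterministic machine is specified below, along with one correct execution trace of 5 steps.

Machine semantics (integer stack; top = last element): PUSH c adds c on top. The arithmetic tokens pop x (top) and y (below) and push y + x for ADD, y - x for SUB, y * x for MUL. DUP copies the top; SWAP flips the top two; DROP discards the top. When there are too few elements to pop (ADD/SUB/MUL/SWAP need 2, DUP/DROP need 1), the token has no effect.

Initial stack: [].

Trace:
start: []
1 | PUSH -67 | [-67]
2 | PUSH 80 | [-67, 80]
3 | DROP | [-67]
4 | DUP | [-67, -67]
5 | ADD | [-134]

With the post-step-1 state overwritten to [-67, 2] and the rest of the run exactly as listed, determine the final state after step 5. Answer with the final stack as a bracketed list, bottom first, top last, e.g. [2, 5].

[-67, 4]

state after step 1 := [-67, 2]
2 | PUSH 80 | [-67, 2, 80]
3 | DROP | [-67, 2]
4 | DUP | [-67, 2, 2]
5 | ADD | [-67, 4]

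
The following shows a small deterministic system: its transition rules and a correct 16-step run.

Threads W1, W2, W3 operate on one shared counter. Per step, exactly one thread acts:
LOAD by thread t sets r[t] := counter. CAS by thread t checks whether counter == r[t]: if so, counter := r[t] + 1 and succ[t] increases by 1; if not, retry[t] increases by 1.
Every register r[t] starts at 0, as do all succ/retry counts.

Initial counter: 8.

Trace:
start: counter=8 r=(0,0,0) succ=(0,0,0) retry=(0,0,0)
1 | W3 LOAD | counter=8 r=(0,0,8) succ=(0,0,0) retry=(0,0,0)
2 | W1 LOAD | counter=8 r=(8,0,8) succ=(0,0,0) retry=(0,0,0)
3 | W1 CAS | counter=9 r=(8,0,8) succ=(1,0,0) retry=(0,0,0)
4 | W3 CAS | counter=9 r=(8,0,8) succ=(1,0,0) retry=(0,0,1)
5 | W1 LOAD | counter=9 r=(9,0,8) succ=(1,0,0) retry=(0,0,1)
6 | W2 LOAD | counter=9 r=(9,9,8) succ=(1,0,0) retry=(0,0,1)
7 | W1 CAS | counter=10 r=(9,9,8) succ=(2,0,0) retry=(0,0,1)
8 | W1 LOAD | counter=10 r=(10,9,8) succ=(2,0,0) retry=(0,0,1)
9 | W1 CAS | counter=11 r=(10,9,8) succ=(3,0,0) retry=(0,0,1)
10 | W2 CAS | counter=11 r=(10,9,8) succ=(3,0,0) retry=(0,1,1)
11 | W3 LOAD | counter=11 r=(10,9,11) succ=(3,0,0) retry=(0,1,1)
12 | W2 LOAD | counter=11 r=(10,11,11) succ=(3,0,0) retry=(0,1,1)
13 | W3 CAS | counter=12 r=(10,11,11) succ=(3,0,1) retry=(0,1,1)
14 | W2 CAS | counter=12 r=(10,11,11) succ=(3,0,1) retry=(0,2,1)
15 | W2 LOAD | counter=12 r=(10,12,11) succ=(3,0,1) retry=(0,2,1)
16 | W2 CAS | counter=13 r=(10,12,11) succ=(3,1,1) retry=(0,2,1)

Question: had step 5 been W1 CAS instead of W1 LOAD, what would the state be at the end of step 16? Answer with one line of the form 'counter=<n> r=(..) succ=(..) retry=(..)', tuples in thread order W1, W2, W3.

counter=12 r=(9,11,10) succ=(2,1,1) retry=(2,2,1)

(re-executing from step 5 with the substitution; state before step 5: counter=9 r=(8,0,8) succ=(1,0,0) retry=(0,0,1))
5 | W1 CAS | counter=9 r=(8,0,8) succ=(1,0,0) retry=(1,0,1)
6 | W2 LOAD | counter=9 r=(8,9,8) succ=(1,0,0) retry=(1,0,1)
7 | W1 CAS | counter=9 r=(8,9,8) succ=(1,0,0) retry=(2,0,1)
8 | W1 LOAD | counter=9 r=(9,9,8) succ=(1,0,0) retry=(2,0,1)
9 | W1 CAS | counter=10 r=(9,9,8) succ=(2,0,0) retry=(2,0,1)
10 | W2 CAS | counter=10 r=(9,9,8) succ=(2,0,0) retry=(2,1,1)
11 | W3 LOAD | counter=10 r=(9,9,10) succ=(2,0,0) retry=(2,1,1)
12 | W2 LOAD | counter=10 r=(9,10,10) succ=(2,0,0) retry=(2,1,1)
13 | W3 CAS | counter=11 r=(9,10,10) succ=(2,0,1) retry=(2,1,1)
14 | W2 CAS | counter=11 r=(9,10,10) succ=(2,0,1) retry=(2,2,1)
15 | W2 LOAD | counter=11 r=(9,11,10) succ=(2,0,1) retry=(2,2,1)
16 | W2 CAS | counter=12 r=(9,11,10) succ=(2,1,1) retry=(2,2,1)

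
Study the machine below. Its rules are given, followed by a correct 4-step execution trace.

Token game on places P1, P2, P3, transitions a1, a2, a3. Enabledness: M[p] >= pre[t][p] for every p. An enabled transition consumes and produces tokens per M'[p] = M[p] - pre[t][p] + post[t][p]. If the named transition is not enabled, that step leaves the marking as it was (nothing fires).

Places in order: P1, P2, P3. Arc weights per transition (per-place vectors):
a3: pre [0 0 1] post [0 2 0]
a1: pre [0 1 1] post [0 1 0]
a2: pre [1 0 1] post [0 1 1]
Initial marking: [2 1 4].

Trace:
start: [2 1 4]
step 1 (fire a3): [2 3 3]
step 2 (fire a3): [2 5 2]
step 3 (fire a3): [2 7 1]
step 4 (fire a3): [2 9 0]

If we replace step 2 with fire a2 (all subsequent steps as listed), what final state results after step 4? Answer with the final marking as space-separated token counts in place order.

1 8 1

(re-executing from step 2 with the substitution; state before step 2: [2 3 3])
step 2 (fire a2): [1 4 3]
step 3 (fire a3): [1 6 2]
step 4 (fire a3): [1 8 1]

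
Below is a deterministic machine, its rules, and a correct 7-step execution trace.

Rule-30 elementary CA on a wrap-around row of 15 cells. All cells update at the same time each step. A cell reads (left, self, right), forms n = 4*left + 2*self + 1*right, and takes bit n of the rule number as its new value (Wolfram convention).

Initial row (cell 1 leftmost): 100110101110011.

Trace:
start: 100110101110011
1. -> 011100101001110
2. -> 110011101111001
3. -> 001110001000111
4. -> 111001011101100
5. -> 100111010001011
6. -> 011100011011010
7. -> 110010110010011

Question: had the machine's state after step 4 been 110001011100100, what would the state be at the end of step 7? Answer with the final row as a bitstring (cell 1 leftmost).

011011110001000

state after step 4 := 110001011100100
5. -> 101011010011111
6. -> 001010011110000
7. -> 011011110001000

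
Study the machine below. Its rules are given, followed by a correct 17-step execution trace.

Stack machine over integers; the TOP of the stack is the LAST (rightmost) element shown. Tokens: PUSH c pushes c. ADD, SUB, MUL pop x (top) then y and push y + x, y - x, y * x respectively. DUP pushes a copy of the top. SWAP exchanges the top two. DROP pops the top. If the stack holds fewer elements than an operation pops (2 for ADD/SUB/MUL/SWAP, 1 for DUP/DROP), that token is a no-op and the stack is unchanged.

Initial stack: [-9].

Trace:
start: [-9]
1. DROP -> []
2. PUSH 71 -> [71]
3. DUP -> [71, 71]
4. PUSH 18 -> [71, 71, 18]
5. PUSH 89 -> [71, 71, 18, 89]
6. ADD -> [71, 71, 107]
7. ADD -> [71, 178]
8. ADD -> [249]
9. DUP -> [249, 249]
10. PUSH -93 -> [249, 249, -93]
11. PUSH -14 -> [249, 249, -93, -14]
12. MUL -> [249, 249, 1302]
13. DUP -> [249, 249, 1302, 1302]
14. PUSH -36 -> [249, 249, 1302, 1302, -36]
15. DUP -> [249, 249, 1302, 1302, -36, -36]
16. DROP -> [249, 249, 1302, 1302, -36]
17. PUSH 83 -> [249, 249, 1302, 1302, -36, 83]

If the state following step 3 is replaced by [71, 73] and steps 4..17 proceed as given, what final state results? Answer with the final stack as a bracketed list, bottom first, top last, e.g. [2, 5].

state after step 3 := [71, 73]
4. PUSH 18 -> [71, 73, 18]
5. PUSH 89 -> [71, 73, 18, 89]
6. ADD -> [71, 73, 107]
7. ADD -> [71, 180]
8. ADD -> [251]
9. DUP -> [251, 251]
10. PUSH -93 -> [251, 251, -93]
11. PUSH -14 -> [251, 251, -93, -14]
12. MUL -> [251, 251, 1302]
13. DUP -> [251, 251, 1302, 1302]
14. PUSH -36 -> [251, 251, 1302, 1302, -36]
15. DUP -> [251, 251, 1302, 1302, -36, -36]
16. DROP -> [251, 251, 1302, 1302, -36]
17. PUSH 83 -> [251, 251, 1302, 1302, -36, 83]

[251, 251, 1302, 1302, -36, 83]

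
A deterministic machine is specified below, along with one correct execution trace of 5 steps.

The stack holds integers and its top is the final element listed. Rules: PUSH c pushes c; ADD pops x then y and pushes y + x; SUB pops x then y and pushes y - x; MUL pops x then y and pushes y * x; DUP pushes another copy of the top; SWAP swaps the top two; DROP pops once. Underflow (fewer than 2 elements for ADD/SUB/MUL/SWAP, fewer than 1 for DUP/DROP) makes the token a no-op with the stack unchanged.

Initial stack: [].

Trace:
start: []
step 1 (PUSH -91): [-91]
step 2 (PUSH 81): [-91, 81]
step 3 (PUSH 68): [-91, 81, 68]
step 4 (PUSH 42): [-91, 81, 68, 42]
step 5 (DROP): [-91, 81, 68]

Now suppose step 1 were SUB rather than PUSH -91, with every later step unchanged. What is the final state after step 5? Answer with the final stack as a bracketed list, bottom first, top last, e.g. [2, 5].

[81, 68]

(re-executing from step 1 with the substitution; state before step 1: [])
step 1 (SUB): []
step 2 (PUSH 81): [81]
step 3 (PUSH 68): [81, 68]
step 4 (PUSH 42): [81, 68, 42]
step 5 (DROP): [81, 68]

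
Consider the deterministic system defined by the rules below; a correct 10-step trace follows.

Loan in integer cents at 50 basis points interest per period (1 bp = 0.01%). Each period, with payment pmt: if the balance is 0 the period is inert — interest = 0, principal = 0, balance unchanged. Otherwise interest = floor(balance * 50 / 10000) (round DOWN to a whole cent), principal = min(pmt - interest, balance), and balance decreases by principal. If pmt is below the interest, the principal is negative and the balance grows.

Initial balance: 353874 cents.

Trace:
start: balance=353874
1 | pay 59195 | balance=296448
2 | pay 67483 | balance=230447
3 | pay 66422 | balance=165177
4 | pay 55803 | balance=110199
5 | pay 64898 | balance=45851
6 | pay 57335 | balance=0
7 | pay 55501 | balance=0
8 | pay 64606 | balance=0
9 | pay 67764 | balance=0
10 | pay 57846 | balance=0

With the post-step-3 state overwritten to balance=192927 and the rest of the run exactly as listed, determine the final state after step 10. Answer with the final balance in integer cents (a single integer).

state after step 3 := balance=192927
4 | pay 55803 | balance=138088
5 | pay 64898 | balance=73880
6 | pay 57335 | balance=16914
7 | pay 55501 | balance=0
8 | pay 64606 | balance=0
9 | pay 67764 | balance=0
10 | pay 57846 | balance=0

0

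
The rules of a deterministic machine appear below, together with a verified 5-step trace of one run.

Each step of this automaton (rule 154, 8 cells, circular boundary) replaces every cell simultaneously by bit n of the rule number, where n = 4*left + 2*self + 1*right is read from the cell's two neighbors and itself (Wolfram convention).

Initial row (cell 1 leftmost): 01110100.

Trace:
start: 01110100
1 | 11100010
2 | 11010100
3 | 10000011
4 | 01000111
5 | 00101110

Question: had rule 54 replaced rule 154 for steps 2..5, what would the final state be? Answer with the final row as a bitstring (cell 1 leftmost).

00101110

(re-executing steps 2..5 under rule 54; state before step 2: 11100010)
2 | 00010111
3 | 10111000
4 | 11000101
5 | 00101110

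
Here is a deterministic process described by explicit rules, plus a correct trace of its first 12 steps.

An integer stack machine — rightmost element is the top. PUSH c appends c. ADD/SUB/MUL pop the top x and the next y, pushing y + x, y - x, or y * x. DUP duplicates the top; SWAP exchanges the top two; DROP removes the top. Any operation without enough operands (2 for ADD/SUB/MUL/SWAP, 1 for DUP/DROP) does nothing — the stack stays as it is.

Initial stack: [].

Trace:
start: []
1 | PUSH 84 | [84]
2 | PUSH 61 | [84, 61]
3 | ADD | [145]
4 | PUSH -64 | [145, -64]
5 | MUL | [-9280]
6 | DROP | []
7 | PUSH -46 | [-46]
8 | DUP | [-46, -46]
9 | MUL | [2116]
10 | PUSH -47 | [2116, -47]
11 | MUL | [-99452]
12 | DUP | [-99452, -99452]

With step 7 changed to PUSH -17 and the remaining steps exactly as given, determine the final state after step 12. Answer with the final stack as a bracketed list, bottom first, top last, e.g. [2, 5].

[-13583, -13583]

(re-executing from step 7 with the substitution; state before step 7: [])
7 | PUSH -17 | [-17]
8 | DUP | [-17, -17]
9 | MUL | [289]
10 | PUSH -47 | [289, -47]
11 | MUL | [-13583]
12 | DUP | [-13583, -13583]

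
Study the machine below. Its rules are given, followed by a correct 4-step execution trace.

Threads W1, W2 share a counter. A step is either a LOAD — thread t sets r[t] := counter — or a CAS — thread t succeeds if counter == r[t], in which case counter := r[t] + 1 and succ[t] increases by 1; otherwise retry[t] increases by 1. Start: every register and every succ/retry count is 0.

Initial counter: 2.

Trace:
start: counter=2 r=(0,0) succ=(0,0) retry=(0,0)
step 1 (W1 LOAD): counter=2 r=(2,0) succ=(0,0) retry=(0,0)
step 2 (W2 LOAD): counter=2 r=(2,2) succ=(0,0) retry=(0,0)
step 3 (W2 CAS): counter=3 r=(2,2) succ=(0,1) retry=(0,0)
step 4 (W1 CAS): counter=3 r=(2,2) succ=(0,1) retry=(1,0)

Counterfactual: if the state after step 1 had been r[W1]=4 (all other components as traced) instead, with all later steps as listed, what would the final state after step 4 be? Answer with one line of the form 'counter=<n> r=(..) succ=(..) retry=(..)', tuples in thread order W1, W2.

counter=3 r=(4,2) succ=(0,1) retry=(1,0)

state after step 1 := counter=2 r=(4,0) succ=(0,0) retry=(0,0)
step 2 (W2 LOAD): counter=2 r=(4,2) succ=(0,0) retry=(0,0)
step 3 (W2 CAS): counter=3 r=(4,2) succ=(0,1) retry=(0,0)
step 4 (W1 CAS): counter=3 r=(4,2) succ=(0,1) retry=(1,0)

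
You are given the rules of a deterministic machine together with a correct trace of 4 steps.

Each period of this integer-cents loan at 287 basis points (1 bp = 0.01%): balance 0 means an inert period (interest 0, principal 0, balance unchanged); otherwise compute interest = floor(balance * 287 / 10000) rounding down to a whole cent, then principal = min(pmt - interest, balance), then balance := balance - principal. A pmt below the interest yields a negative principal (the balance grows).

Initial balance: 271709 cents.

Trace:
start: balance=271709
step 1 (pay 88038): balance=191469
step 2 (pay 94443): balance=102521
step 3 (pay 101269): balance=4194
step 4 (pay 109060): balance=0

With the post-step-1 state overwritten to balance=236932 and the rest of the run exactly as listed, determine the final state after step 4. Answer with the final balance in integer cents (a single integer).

state after step 1 := balance=236932
step 2 (pay 94443): balance=149288
step 3 (pay 101269): balance=52303
step 4 (pay 109060): balance=0

0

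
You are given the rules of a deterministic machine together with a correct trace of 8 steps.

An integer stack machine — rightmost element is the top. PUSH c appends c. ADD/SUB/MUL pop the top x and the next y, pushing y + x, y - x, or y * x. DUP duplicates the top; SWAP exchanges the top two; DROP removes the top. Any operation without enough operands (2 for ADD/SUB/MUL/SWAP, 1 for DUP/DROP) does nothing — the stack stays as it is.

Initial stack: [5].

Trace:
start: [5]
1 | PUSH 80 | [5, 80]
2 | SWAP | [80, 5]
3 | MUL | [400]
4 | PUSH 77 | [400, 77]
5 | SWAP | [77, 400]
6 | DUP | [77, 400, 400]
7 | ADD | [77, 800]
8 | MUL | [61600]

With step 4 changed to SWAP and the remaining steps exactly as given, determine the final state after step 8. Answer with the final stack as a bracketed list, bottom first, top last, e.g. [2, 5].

(re-executing from step 4 with the substitution; state before step 4: [400])
4 | SWAP | [400]
5 | SWAP | [400]
6 | DUP | [400, 400]
7 | ADD | [800]
8 | MUL | [800]

[800]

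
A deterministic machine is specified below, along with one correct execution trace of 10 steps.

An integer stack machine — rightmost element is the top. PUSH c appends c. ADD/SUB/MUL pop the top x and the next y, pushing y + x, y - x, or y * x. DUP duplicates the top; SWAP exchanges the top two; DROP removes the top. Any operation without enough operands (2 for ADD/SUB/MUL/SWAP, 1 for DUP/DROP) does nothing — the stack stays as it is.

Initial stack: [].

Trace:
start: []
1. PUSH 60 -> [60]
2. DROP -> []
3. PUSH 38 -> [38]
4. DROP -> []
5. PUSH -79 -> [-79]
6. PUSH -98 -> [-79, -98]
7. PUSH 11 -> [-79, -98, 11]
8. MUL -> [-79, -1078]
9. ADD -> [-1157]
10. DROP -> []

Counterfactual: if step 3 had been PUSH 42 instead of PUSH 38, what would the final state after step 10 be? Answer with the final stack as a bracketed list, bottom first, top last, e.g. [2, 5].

(re-executing from step 3 with the substitution; state before step 3: [])
3. PUSH 42 -> [42]
4. DROP -> []
5. PUSH -79 -> [-79]
6. PUSH -98 -> [-79, -98]
7. PUSH 11 -> [-79, -98, 11]
8. MUL -> [-79, -1078]
9. ADD -> [-1157]
10. DROP -> []

[]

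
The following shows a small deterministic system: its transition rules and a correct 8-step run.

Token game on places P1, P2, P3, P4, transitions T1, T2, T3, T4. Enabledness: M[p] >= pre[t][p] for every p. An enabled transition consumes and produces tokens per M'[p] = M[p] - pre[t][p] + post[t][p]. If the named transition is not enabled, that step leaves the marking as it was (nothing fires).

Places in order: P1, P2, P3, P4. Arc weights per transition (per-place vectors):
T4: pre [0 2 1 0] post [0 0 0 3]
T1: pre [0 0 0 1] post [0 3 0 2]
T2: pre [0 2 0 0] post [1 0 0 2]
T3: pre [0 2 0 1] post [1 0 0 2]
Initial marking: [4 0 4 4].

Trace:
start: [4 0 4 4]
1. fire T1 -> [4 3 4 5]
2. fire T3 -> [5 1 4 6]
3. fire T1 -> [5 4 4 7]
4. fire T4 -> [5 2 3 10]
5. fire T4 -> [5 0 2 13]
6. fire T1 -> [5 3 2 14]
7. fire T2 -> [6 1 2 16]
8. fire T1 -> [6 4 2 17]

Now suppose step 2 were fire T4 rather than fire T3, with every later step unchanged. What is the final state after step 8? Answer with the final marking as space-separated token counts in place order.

(re-executing from step 2 with the substitution; state before step 2: [4 3 4 5])
2. fire T4 -> [4 1 3 8]
3. fire T1 -> [4 4 3 9]
4. fire T4 -> [4 2 2 12]
5. fire T4 -> [4 0 1 15]
6. fire T1 -> [4 3 1 16]
7. fire T2 -> [5 1 1 18]
8. fire T1 -> [5 4 1 19]

5 4 1 19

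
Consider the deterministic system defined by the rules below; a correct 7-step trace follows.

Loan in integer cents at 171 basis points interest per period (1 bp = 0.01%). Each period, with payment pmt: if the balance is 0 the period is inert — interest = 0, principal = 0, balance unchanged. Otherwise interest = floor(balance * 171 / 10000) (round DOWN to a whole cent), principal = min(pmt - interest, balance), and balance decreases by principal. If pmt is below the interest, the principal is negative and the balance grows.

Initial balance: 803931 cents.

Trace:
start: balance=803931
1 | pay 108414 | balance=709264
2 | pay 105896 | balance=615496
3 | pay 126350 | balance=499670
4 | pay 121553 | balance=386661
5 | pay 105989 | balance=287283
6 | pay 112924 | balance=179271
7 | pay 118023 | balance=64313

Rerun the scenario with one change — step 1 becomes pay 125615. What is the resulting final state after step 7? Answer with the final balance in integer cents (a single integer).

45271

(re-executing from step 1 with the substitution; state before step 1: balance=803931)
1 | pay 125615 | balance=692063
2 | pay 105896 | balance=598001
3 | pay 126350 | balance=481876
4 | pay 121553 | balance=368563
5 | pay 105989 | balance=268876
6 | pay 112924 | balance=160549
7 | pay 118023 | balance=45271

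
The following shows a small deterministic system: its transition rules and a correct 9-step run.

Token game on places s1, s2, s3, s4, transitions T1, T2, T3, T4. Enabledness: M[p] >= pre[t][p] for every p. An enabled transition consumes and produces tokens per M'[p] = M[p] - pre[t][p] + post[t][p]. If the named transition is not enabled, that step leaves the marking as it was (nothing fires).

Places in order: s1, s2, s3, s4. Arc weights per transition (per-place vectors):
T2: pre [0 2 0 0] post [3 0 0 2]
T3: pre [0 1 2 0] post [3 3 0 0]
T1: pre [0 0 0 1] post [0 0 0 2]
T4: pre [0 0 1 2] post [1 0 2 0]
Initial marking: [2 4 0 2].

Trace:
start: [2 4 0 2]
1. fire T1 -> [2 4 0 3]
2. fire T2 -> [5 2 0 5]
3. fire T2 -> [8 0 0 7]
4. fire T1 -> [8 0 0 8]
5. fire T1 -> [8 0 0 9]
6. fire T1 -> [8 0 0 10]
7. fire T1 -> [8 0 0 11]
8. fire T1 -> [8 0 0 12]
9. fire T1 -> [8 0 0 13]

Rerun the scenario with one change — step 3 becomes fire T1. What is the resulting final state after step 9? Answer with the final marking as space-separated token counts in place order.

(re-executing from step 3 with the substitution; state before step 3: [5 2 0 5])
3. fire T1 -> [5 2 0 6]
4. fire T1 -> [5 2 0 7]
5. fire T1 -> [5 2 0 8]
6. fire T1 -> [5 2 0 9]
7. fire T1 -> [5 2 0 10]
8. fire T1 -> [5 2 0 11]
9. fire T1 -> [5 2 0 12]

5 2 0 12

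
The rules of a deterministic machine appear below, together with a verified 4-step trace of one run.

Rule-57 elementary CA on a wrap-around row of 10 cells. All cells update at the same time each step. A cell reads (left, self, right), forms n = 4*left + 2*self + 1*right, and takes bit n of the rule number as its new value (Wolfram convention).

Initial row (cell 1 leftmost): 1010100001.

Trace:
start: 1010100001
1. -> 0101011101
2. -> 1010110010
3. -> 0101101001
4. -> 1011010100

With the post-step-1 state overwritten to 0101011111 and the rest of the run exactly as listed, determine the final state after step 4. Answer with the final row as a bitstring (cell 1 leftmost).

0011011001

state after step 1 := 0101011111
2. -> 1010110000
3. -> 0101101110
4. -> 0011011001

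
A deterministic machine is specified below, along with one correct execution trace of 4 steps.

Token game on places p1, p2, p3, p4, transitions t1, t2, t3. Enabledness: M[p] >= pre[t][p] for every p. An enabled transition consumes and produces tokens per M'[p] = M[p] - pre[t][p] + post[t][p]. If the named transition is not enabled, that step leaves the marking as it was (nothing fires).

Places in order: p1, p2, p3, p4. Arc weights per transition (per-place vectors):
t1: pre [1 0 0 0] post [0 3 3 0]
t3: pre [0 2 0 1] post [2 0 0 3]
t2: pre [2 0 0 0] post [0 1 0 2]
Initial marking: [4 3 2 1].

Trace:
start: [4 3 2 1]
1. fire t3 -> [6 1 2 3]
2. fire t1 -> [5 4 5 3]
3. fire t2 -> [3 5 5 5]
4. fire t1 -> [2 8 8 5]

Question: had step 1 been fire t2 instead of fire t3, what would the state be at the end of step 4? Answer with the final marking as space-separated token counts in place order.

0 10 8 3

(re-executing from step 1 with the substitution; state before step 1: [4 3 2 1])
1. fire t2 -> [2 4 2 3]
2. fire t1 -> [1 7 5 3]
3. fire t2 -> [1 7 5 3]
4. fire t1 -> [0 10 8 3]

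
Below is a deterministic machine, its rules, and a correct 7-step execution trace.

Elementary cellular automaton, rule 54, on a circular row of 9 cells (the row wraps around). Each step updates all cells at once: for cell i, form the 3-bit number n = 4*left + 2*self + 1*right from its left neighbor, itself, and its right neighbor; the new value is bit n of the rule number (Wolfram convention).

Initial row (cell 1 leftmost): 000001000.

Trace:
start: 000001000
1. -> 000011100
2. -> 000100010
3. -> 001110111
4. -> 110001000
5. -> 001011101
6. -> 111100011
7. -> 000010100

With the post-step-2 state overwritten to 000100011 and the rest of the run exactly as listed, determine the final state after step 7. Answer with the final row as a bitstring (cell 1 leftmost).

100000100

state after step 2 := 000100011
3. -> 101110100
4. -> 110001111
5. -> 001010000
6. -> 011111000
7. -> 100000100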